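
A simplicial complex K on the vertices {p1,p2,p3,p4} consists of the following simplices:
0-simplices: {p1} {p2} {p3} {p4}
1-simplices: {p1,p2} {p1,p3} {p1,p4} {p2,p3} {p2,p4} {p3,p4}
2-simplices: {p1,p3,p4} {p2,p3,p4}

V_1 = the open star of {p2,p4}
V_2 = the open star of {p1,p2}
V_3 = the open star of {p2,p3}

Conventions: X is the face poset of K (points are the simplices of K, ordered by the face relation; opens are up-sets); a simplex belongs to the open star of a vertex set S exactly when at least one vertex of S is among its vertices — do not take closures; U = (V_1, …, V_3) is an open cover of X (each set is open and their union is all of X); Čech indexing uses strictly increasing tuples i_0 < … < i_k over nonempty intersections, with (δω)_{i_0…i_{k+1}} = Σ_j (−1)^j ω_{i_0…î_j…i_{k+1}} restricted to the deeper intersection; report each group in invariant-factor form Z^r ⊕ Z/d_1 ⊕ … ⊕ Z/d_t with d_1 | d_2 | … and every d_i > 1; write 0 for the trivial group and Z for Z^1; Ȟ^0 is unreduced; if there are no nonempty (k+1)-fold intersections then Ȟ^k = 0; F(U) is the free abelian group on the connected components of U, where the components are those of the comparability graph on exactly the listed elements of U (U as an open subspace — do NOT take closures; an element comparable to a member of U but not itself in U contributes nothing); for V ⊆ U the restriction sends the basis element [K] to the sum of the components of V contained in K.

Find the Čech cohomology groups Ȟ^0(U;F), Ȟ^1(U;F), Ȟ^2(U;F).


cover nerve:
  V1={{p2},{p4},{p1,p2},{p1,p4},{p2,p3},{p2,p4},{p3,p4},{p1,p3,p4},{p2,p3,p4}} V2={{p1},{p2},{p1,p2},{p1,p3},{p1,p4},{p2,p3},{p2,p4},{p1,p3,p4},{p2,p3,p4}} V3={{p2},{p3},{p1,p2},{p1,p3},{p2,p3},{p2,p4},{p3,p4},{p1,p3,p4},{p2,p3,p4}}
  V12={{p2},{p1,p2},{p1,p4},{p2,p3},{p2,p4},{p1,p3,p4},{p2,p3,p4}} V13={{p2},{p1,p2},{p2,p3},{p2,p4},{p3,p4},{p1,p3,p4},{p2,p3,p4}} V23={{p2},{p1,p2},{p1,p3},{p2,p3},{p2,p4},{p1,p3,p4},{p2,p3,p4}}
  V123={{p2},{p1,p2},{p2,p3},{p2,p4},{p1,p3,p4},{p2,p3,p4}}
components per intersection:
  V1: {{p2},{p4},{p1,p2},{p1,p4},{p2,p3},{p2,p4},{p3,p4},{p1,p3,p4},{p2,p3,p4}}
  V2: {{p1},{p2},{p1,p2},{p1,p3},{p1,p4},{p2,p3},{p2,p4},{p1,p3,p4},{p2,p3,p4}}
  V3: {{p2},{p3},{p1,p2},{p1,p3},{p2,p3},{p2,p4},{p3,p4},{p1,p3,p4},{p2,p3,p4}}
  V12: {{p2},{p1,p2},{p2,p3},{p2,p4},{p2,p3,p4}} {{p1,p4},{p1,p3,p4}}
  V13: {{p2},{p1,p2},{p2,p3},{p2,p4},{p3,p4},{p1,p3,p4},{p2,p3,p4}}
  V23: {{p2},{p1,p2},{p2,p3},{p2,p4},{p2,p3,p4}} {{p1,p3},{p1,p3,p4}}
  V123: {{p2},{p1,p2},{p2,p3},{p2,p4},{p2,p3,p4}} {{p1,p3,p4}}
C dims 3,5,2; δ0: rk 2, SNF 1^2; δ1: rk 2, SNF 1^2
Ȟ^0: (3−2)−0=1 ⇒ Z
Ȟ^1: (5−2)−2=1 ⇒ Z
Ȟ^2: (2−0)−2=0 ⇒ 0

Ȟ^0(U;F) ≅ Z, Ȟ^1(U;F) ≅ Z and Ȟ^2(U;F) ≅ 0


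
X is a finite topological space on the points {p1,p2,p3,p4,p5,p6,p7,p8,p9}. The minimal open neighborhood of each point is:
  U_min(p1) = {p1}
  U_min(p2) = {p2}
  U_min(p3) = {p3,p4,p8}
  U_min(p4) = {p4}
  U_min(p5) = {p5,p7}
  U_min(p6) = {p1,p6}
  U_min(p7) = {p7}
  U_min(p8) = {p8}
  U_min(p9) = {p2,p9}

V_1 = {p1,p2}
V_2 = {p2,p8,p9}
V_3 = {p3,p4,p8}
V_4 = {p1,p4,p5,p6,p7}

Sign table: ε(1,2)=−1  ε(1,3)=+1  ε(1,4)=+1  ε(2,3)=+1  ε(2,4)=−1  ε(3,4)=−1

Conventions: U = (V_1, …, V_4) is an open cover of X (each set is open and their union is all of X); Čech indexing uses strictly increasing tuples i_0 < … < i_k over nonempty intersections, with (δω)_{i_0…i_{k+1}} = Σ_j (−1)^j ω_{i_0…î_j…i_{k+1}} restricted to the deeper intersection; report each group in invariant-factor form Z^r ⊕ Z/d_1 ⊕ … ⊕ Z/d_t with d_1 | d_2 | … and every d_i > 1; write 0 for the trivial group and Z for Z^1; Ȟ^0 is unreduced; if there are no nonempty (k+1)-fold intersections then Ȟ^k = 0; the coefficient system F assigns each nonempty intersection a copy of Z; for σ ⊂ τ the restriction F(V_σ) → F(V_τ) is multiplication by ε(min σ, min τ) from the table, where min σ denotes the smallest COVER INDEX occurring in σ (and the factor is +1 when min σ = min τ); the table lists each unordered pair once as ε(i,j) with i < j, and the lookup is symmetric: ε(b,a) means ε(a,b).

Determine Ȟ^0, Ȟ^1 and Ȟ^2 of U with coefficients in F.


Ȟ^0 = Z; Ȟ^1 = Z; Ȟ^2 = 0

nonempty intersections:
  V12={p2} V14={p1} V23={p8} V34={p4}
C dims 4,4; δ0: rk 3, SNF 1^3
Ȟ^0: (4−3)−0=1 ⇒ Z
Ȟ^1: (4−0)−3=1 ⇒ Z
Ȟ^2: (0−0)−0=0 ⇒ 0


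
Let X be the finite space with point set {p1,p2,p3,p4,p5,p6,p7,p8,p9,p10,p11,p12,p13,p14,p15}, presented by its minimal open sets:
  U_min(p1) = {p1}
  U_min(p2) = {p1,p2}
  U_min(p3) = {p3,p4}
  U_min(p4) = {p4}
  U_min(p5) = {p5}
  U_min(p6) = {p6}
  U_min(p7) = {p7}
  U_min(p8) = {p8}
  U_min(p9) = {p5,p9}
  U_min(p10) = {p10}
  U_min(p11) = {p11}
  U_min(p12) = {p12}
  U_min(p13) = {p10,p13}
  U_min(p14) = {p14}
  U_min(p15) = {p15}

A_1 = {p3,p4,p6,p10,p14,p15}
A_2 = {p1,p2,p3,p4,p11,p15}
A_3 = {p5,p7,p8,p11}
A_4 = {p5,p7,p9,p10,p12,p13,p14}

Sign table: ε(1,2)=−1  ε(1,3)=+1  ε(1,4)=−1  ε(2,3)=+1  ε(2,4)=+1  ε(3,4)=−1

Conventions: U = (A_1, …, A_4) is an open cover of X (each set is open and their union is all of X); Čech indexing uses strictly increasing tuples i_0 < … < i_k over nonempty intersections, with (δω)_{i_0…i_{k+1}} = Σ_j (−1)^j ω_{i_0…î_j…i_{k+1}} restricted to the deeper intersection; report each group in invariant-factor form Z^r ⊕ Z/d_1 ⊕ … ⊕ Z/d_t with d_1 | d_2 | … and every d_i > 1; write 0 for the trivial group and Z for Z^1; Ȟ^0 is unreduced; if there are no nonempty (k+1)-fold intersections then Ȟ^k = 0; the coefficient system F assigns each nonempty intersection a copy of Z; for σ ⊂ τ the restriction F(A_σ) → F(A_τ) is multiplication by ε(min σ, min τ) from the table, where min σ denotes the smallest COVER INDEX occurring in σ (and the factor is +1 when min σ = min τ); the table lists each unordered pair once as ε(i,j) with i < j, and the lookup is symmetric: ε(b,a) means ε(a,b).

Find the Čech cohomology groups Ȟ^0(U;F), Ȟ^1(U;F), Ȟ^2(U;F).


intersection data:
  A12={p3,p4,p15} A14={p10,p14} A23={p11} A34={p5,p7}
C dims 4,4; δ0: rk 4, SNF 1^3·2
Ȟ^0 = (4 − 4) − 0 = 0, so Ȟ^0 ≅ 0
Ȟ^1 = (4 − 0) − 4 = 0 plus torsion [2], so Ȟ^1 ≅ Z/2
Ȟ^2 = (0 − 0) − 0 = 0, so Ȟ^2 ≅ 0

Ȟ^0 ≅ 0; Ȟ^1 ≅ Z/2; Ȟ^2 ≅ 0


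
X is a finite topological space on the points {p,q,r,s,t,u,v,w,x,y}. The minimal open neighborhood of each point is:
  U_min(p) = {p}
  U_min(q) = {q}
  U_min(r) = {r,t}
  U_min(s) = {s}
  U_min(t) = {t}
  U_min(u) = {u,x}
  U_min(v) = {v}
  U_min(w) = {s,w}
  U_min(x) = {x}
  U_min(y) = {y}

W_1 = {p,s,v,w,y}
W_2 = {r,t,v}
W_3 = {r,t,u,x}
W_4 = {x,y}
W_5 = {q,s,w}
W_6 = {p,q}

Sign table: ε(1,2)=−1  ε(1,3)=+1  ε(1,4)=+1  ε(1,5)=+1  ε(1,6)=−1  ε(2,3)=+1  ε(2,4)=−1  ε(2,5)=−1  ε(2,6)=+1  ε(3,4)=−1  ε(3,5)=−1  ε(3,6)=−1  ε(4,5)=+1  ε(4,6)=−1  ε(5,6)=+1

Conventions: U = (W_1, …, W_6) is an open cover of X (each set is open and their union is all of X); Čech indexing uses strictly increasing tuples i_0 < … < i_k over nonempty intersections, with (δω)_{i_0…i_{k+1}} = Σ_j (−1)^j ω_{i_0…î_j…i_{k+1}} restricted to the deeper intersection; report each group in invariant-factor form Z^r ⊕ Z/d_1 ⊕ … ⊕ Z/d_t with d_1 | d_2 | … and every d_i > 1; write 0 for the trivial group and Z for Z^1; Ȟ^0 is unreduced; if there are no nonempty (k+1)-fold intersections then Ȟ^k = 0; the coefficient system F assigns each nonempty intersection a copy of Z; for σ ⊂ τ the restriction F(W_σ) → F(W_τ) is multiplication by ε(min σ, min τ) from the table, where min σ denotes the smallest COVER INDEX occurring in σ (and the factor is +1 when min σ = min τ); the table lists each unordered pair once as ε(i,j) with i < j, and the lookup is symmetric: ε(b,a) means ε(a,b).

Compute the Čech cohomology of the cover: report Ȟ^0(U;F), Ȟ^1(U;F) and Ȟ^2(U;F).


Ȟ^0 ≅ 0; Ȟ^1 ≅ Z ⊕ Z/2; Ȟ^2 ≅ 0

nonempty intersections:
  W12={v} W14={y} W15={s,w} W16={p} W23={r,t} W34={x} W56={q}
C dims 6,7; δ0: rk 6, SNF 1^5·2
Ȟ^0: (6−6)−0=0 ⇒ 0
Ȟ^1: (7−0)−6=1 plus torsion [2] ⇒ Z ⊕ Z/2
Ȟ^2: (0−0)−0=0 ⇒ 0


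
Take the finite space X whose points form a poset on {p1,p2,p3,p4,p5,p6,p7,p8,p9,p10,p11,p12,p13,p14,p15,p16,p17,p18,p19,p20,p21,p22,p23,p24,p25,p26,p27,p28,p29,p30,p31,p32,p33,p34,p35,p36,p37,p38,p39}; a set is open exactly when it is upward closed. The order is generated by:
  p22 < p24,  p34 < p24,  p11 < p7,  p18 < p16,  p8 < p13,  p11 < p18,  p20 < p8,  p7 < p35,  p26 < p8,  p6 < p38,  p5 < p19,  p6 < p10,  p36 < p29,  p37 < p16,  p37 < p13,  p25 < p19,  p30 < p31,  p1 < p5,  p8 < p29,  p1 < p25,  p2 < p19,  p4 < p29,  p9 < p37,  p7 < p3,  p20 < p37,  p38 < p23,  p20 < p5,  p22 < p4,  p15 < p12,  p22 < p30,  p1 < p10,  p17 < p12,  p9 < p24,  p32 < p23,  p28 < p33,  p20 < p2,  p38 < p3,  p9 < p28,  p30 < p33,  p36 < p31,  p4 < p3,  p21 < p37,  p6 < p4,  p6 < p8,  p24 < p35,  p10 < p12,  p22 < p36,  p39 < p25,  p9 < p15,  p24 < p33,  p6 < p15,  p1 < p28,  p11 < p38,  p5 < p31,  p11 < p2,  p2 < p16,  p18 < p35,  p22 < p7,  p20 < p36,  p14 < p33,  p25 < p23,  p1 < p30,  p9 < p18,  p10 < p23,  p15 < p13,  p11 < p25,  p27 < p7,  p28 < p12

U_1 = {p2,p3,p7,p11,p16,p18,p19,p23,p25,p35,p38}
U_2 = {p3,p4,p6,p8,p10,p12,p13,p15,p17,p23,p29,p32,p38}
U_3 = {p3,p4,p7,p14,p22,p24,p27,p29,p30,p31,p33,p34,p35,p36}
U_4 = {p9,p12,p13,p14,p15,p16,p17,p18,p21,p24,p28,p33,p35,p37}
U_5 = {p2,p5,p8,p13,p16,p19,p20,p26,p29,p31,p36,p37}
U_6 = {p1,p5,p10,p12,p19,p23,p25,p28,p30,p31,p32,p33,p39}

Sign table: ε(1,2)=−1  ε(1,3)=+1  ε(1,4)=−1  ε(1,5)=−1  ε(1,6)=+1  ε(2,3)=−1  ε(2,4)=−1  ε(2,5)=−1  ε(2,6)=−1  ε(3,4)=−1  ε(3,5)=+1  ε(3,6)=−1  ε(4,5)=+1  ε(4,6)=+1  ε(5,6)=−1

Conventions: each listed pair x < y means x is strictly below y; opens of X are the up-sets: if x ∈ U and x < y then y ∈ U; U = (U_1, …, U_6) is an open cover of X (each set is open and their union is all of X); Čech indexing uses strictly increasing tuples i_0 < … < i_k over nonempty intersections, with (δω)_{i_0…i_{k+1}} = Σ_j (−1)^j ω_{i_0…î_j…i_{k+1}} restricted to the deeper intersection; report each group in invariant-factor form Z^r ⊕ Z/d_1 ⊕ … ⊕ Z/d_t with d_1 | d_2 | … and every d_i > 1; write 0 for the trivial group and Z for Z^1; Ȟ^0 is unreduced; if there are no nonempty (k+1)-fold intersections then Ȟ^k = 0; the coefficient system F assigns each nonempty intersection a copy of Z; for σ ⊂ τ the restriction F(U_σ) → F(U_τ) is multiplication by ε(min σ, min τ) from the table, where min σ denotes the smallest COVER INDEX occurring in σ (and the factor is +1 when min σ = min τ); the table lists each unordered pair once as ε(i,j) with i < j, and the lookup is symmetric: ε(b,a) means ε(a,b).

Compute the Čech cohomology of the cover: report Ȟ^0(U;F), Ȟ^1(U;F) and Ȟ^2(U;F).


Ȟ^0(U;F) ≅ 0,  Ȟ^1(U;F) ≅ Z/2,  Ȟ^2(U;F) ≅ Z

nonempty intersections:
  U12={p3,p23,p38} U13={p3,p7,p35} U14={p16,p18,p35} U15={p2,p16,p19} U16={p19,p23,p25} U23={p3,p4,p29} U24={p12,p13,p15,p17} U25={p8,p13,p29} U26={p10,p12,p23,p32} U34={p14,p24,p33,p35} U35={p29,p31,p36} U36={p30,p31,p33} U45={p13,p16,p37} U46={p12,p28,p33} U56={p5,p19,p31}
  U123={p3} U126={p23} U134={p35} U145={p16} U156={p19} U235={p29} U245={p13} U246={p12} U346={p33} U356={p31}
C dims 6,15,10; δ0: rk 6, SNF 1^5·2; δ1: rk 9, SNF 1^9
Ȟ^0: (6−6)−0=0 ⇒ 0
Ȟ^1: (15−9)−6=0 plus torsion [2] ⇒ Z/2
Ȟ^2: (10−0)−9=1 ⇒ Z


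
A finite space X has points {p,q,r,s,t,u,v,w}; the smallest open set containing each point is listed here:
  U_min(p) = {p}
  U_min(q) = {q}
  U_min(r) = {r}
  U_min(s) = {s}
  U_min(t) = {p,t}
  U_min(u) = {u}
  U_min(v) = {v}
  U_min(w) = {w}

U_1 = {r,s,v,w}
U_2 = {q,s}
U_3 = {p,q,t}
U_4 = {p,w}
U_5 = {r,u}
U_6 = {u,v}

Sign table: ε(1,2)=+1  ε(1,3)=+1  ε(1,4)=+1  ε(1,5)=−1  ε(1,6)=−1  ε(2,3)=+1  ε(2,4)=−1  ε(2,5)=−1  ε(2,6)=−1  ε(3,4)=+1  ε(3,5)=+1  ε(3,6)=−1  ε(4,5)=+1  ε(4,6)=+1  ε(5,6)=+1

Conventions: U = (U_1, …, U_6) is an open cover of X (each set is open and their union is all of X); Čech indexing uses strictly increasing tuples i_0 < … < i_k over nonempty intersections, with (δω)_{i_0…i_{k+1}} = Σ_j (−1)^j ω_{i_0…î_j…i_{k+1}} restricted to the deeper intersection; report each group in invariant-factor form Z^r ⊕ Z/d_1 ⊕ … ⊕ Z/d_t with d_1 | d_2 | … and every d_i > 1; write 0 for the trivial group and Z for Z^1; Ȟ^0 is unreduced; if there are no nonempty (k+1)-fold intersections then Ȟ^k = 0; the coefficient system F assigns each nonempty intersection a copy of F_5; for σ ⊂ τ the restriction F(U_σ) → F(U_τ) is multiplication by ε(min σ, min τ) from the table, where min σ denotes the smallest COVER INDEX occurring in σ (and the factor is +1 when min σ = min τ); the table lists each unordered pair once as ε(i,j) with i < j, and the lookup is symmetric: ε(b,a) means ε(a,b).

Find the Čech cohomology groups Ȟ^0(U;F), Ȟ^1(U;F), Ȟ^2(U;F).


cover nerve:
  U12={s} U14={w} U15={r} U16={v} U23={q} U34={p} U56={u}
C dims 6,7; δ0: rk_F5 5
Ȟ^0: (6−5)−0=1 ⇒ Z/5
Ȟ^1: (7−0)−5=2 ⇒ Z/5 ⊕ Z/5
Ȟ^2: (0−0)−0=0 ⇒ 0

Ȟ^0(U;F) ≅ Z/5,  Ȟ^1(U;F) ≅ Z/5 ⊕ Z/5,  Ȟ^2(U;F) ≅ 0


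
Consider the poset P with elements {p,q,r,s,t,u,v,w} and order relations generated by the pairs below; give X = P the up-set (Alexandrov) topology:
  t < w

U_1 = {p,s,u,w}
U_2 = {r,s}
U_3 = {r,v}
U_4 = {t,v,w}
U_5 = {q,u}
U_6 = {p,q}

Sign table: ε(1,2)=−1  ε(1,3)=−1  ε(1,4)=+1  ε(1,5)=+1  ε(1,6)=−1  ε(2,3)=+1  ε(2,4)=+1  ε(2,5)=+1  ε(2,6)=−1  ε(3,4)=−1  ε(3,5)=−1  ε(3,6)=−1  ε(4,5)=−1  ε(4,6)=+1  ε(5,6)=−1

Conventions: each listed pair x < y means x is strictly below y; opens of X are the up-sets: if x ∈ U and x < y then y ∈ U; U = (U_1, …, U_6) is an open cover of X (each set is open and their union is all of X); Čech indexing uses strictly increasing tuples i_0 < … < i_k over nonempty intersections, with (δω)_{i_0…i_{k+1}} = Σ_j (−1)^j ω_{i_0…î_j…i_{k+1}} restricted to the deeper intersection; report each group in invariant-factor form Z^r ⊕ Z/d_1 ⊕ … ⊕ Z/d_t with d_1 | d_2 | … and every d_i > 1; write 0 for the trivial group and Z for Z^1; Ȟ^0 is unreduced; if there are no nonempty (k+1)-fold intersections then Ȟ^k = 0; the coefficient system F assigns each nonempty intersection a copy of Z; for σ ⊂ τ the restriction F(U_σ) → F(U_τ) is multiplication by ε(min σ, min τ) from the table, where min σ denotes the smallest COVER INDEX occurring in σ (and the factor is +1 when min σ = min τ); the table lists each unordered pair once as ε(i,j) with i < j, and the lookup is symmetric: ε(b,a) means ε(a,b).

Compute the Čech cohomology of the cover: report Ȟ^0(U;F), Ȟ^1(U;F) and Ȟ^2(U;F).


intersection data:
  U12={s} U14={w} U15={u} U16={p} U23={r} U34={v} U56={q}
C dims 6,7; δ0: rk 5, SNF 1^5
Ȟ^0 = (6 − 5) − 0 = 1, so Ȟ^0 ≅ Z
Ȟ^1 = (7 − 0) − 5 = 2, so Ȟ^1 ≅ Z^2
Ȟ^2 = (0 − 0) − 0 = 0, so Ȟ^2 ≅ 0

Ȟ^0(U;F) ≅ Z, Ȟ^1(U;F) ≅ Z^2 and Ȟ^2(U;F) ≅ 0


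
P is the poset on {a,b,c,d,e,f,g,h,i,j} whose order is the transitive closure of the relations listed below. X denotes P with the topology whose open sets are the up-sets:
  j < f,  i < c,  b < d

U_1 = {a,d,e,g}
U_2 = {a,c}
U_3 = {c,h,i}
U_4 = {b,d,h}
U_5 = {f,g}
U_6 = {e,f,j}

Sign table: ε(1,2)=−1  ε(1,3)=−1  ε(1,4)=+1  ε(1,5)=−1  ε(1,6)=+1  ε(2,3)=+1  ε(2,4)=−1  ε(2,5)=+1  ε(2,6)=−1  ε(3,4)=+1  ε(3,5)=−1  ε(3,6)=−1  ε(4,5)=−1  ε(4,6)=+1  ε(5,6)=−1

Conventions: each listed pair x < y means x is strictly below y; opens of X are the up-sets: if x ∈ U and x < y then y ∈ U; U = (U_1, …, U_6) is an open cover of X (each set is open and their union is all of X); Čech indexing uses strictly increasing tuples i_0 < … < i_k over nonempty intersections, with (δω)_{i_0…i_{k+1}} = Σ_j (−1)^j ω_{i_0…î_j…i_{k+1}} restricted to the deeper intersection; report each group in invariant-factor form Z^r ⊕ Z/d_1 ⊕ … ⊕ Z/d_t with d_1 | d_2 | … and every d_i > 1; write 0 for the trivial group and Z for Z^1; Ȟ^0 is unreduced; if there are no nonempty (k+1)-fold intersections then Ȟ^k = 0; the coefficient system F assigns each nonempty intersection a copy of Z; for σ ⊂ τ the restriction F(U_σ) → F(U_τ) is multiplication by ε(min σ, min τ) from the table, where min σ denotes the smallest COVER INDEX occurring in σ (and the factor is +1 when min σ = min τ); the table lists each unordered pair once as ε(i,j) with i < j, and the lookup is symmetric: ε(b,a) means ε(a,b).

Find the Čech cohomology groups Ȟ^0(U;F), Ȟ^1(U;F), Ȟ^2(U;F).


nerve of the cover:
  U12={a} U14={d} U15={g} U16={e} U23={c} U34={h} U56={f}
C dims 6,7; δ0: rk 6, SNF 1^5·2
Ȟ^0 = (6 − 6) − 0 = 0, so Ȟ^0 ≅ 0
Ȟ^1 = (7 − 0) − 6 = 1 plus torsion [2], so Ȟ^1 ≅ Z ⊕ Z/2
Ȟ^2 = (0 − 0) − 0 = 0, so Ȟ^2 ≅ 0

Ȟ^0 = 0; Ȟ^1 = Z ⊕ Z/2; Ȟ^2 = 0


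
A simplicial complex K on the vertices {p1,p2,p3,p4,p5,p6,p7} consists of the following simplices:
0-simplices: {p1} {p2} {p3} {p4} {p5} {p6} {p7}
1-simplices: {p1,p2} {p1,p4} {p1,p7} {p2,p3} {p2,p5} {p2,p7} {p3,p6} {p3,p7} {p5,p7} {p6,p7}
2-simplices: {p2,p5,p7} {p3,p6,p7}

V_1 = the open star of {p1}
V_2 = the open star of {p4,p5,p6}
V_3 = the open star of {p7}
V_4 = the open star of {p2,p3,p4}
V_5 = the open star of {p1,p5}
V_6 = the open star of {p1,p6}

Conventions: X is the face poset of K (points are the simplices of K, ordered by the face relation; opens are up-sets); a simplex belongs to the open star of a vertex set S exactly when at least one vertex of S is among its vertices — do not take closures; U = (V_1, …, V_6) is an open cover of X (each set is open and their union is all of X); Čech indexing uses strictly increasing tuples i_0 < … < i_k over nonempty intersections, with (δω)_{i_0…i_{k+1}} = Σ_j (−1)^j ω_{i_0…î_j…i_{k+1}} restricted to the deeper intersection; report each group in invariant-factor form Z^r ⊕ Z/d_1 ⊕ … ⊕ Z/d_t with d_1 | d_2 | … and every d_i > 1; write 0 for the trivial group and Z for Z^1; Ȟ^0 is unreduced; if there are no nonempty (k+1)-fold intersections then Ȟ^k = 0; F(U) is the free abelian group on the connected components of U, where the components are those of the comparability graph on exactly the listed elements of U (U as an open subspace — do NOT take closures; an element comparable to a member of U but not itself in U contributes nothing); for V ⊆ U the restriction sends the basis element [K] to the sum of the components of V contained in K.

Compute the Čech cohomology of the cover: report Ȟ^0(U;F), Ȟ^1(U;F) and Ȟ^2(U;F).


cover nerve:
  V1={{p1},{p1,p2},{p1,p4},{p1,p7}} V2={{p4},{p5},{p6},{p1,p4},{p2,p5},{p3,p6},{p5,p7},{p6,p7},{p2,p5,p7},{p3,p6,p7}} V3={{p7},{p1,p7},{p2,p7},{p3,p7},{p5,p7},{p6,p7},{p2,p5,p7},{p3,p6,p7}} V4={{p2},{p3},{p4},{p1,p2},{p1,p4},{p2,p3},{p2,p5},{p2,p7},{p3,p6},{p3,p7},{p2,p5,p7},{p3,p6,p7}} V5={{p1},{p5},{p1,p2},{p1,p4},{p1,p7},{p2,p5},{p5,p7},{p2,p5,p7}} V6={{p1},{p6},{p1,p2},{p1,p4},{p1,p7},{p3,p6},{p6,p7},{p3,p6,p7}}
  V12={{p1,p4}} V13={{p1,p7}} V14={{p1,p2},{p1,p4}} V15={{p1},{p1,p2},{p1,p4},{p1,p7}} V16={{p1},{p1,p2},{p1,p4},{p1,p7}} V23={{p5,p7},{p6,p7},{p2,p5,p7},{p3,p6,p7}} V24={{p4},{p1,p4},{p2,p5},{p3,p6},{p2,p5,p7},{p3,p6,p7}} V25={{p5},{p1,p4},{p2,p5},{p5,p7},{p2,p5,p7}} V26={{p6},{p1,p4},{p3,p6},{p6,p7},{p3,p6,p7}} V34={{p2,p7},{p3,p7},{p2,p5,p7},{p3,p6,p7}} V35={{p1,p7},{p5,p7},{p2,p5,p7}} V36={{p1,p7},{p6,p7},{p3,p6,p7}} V45={{p1,p2},{p1,p4},{p2,p5},{p2,p5,p7}} V46={{p1,p2},{p1,p4},{p3,p6},{p3,p6,p7}} V56={{p1},{p1,p2},{p1,p4},{p1,p7}}
  V124={{p1,p4}} V125={{p1,p4}} V126={{p1,p4}} V135={{p1,p7}} V136={{p1,p7}} V145={{p1,p2},{p1,p4}} V146={{p1,p2},{p1,p4}} V156={{p1},{p1,p2},{p1,p4},{p1,p7}} V234={{p2,p5,p7},{p3,p6,p7}} V235={{p5,p7},{p2,p5,p7}} V236={{p6,p7},{p3,p6,p7}} V245={{p1,p4},{p2,p5},{p2,p5,p7}} V246={{p1,p4},{p3,p6},{p3,p6,p7}} V256={{p1,p4}} V345={{p2,p5,p7}} V346={{p3,p6,p7}} V356={{p1,p7}} V456={{p1,p2},{p1,p4}}
  V1245={{p1,p4}} V1246={{p1,p4}} V1256={{p1,p4}} V1356={{p1,p7}} V1456={{p1,p2},{p1,p4}} V2345={{p2,p5,p7}} V2346={{p3,p6,p7}} V2456={{p1,p4}}
  V12456={{p1,p4}}
components per intersection:
  V1: {{p1},{p1,p2},{p1,p4},{p1,p7}}
  V2: {{p4},{p1,p4}} {{p5},{p2,p5},{p5,p7},{p2,p5,p7}} {{p6},{p3,p6},{p6,p7},{p3,p6,p7}}
  V3: {{p7},{p1,p7},{p2,p7},{p3,p7},{p5,p7},{p6,p7},{p2,p5,p7},{p3,p6,p7}}
  V4: {{p2},{p3},{p1,p2},{p2,p3},{p2,p5},{p2,p7},{p3,p6},{p3,p7},{p2,p5,p7},{p3,p6,p7}} {{p4},{p1,p4}}
  V5: {{p1},{p1,p2},{p1,p4},{p1,p7}} {{p5},{p2,p5},{p5,p7},{p2,p5,p7}}
  V6: {{p1},{p1,p2},{p1,p4},{p1,p7}} {{p6},{p3,p6},{p6,p7},{p3,p6,p7}}
  V12: {{p1,p4}}
  V13: {{p1,p7}}
  V14: {{p1,p2}} {{p1,p4}}
  V15: {{p1},{p1,p2},{p1,p4},{p1,p7}}
  V16: {{p1},{p1,p2},{p1,p4},{p1,p7}}
  V23: {{p5,p7},{p2,p5,p7}} {{p6,p7},{p3,p6,p7}}
  V24: {{p4},{p1,p4}} {{p2,p5},{p2,p5,p7}} {{p3,p6},{p3,p6,p7}}
  V25: {{p5},{p2,p5},{p5,p7},{p2,p5,p7}} {{p1,p4}}
  V26: {{p6},{p3,p6},{p6,p7},{p3,p6,p7}} {{p1,p4}}
  V34: {{p2,p7},{p2,p5,p7}} {{p3,p7},{p3,p6,p7}}
  V35: {{p1,p7}} {{p5,p7},{p2,p5,p7}}
  V36: {{p1,p7}} {{p6,p7},{p3,p6,p7}}
  V45: {{p1,p2}} {{p1,p4}} {{p2,p5},{p2,p5,p7}}
  V46: {{p1,p2}} {{p1,p4}} {{p3,p6},{p3,p6,p7}}
  V56: {{p1},{p1,p2},{p1,p4},{p1,p7}}
  V124: {{p1,p4}}
  V125: {{p1,p4}}
  V126: {{p1,p4}}
  V135: {{p1,p7}}
  V136: {{p1,p7}}
  V145: {{p1,p2}} {{p1,p4}}
  V146: {{p1,p2}} {{p1,p4}}
  V156: {{p1},{p1,p2},{p1,p4},{p1,p7}}
  V234: {{p2,p5,p7}} {{p3,p6,p7}}
  V235: {{p5,p7},{p2,p5,p7}}
  V236: {{p6,p7},{p3,p6,p7}}
  V245: {{p1,p4}} {{p2,p5},{p2,p5,p7}}
  V246: {{p1,p4}} {{p3,p6},{p3,p6,p7}}
  V256: {{p1,p4}}
  V345: {{p2,p5,p7}}
  V346: {{p3,p6,p7}}
  V356: {{p1,p7}}
  V456: {{p1,p2}} {{p1,p4}}
  V1245: {{p1,p4}}
  V1246: {{p1,p4}}
  V1256: {{p1,p4}}
  V1356: {{p1,p7}}
  V1456: {{p1,p2}} {{p1,p4}}
  V2345: {{p2,p5,p7}}
  V2346: {{p3,p6,p7}}
  V2456: {{p1,p4}}
  V12456: {{p1,p4}}
C dims 11,28,24,9; δ0: rk 10, SNF 1^10; δ1: rk 16, SNF 1^16; δ2: rk 8, SNF 1^8
Ȟ^0: (11−10)−0=1 ⇒ Z
Ȟ^1: (28−16)−10=2 ⇒ Z^2
Ȟ^2: (24−8)−16=0 ⇒ 0

Ȟ^0(U;F) ≅ Z,  Ȟ^1(U;F) ≅ Z^2,  Ȟ^2(U;F) ≅ 0


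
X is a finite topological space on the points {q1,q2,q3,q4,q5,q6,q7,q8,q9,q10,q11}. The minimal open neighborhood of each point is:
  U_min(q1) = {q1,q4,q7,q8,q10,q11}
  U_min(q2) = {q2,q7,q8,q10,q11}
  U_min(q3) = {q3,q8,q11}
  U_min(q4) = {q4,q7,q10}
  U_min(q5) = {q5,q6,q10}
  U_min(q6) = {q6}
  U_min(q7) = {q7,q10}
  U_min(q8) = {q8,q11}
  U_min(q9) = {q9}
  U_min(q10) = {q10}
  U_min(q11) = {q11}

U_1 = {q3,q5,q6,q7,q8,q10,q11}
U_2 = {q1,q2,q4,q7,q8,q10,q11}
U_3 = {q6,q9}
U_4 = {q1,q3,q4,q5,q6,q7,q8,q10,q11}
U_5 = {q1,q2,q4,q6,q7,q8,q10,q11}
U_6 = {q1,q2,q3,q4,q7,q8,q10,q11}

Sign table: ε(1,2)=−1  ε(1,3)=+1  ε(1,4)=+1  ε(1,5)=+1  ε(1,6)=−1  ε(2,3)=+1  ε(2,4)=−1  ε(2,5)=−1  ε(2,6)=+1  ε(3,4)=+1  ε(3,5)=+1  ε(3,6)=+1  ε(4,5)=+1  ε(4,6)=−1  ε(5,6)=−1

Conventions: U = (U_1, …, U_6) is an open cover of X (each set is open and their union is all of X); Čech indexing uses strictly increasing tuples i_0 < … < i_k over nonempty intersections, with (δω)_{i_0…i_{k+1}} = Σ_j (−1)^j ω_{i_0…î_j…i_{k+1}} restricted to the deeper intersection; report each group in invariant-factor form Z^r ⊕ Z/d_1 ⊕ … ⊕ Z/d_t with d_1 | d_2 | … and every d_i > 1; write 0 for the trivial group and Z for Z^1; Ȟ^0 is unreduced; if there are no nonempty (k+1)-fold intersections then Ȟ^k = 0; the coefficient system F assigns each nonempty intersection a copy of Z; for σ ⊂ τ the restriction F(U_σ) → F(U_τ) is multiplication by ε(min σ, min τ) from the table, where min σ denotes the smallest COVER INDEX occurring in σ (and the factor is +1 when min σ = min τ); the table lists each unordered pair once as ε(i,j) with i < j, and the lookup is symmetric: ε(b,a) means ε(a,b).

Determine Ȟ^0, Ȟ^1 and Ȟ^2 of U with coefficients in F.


Ȟ^0 ≅ Z,  Ȟ^1 ≅ 0,  Ȟ^2 ≅ 0

nonempty overlaps:
  U12={q7,q8,q10,q11} U13={q6} U14={q3,q5,q6,q7,q8,q10,q11} U15={q6,q7,q8,q10,q11} U16={q3,q7,q8,q10,q11} U24={q1,q4,q7,q8,q10,q11} U25={q1,q2,q4,q7,q8,q10,q11} U26={q1,q2,q4,q7,q8,q10,q11} U34={q6} U35={q6} U45={q1,q4,q6,q7,q8,q10,q11} U46={q1,q3,q4,q7,q8,q10,q11} U56={q1,q2,q4,q7,q8,q10,q11}
  U124={q7,q8,q10,q11} U125={q7,q8,q10,q11} U126={q7,q8,q10,q11} U134={q6} U135={q6} U145={q6,q7,q8,q10,q11} U146={q3,q7,q8,q10,q11} U156={q7,q8,q10,q11} U245={q1,q4,q7,q8,q10,q11} U246={q1,q4,q7,q8,q10,q11} U256={q1,q2,q4,q7,q8,q10,q11} U345={q6} U456={q1,q4,q7,q8,q10,q11}
  U1245={q7,q8,q10,q11} U1246={q7,q8,q10,q11} U1256={q7,q8,q10,q11} U1345={q6} U1456={q7,q8,q10,q11} U2456={q1,q4,q7,q8,q10,q11}
  U12456={q7,q8,q10,q11}
C dims 6,13,13,6; δ0: rk 5, SNF 1^5; δ1: rk 8, SNF 1^8; δ2: rk 5, SNF 1^5
degree 0: 6−5−0 = 1 → Ȟ^0 ≅ Z
degree 1: 13−8−5 = 0 → Ȟ^1 ≅ 0
degree 2: 13−5−8 = 0 → Ȟ^2 ≅ 0


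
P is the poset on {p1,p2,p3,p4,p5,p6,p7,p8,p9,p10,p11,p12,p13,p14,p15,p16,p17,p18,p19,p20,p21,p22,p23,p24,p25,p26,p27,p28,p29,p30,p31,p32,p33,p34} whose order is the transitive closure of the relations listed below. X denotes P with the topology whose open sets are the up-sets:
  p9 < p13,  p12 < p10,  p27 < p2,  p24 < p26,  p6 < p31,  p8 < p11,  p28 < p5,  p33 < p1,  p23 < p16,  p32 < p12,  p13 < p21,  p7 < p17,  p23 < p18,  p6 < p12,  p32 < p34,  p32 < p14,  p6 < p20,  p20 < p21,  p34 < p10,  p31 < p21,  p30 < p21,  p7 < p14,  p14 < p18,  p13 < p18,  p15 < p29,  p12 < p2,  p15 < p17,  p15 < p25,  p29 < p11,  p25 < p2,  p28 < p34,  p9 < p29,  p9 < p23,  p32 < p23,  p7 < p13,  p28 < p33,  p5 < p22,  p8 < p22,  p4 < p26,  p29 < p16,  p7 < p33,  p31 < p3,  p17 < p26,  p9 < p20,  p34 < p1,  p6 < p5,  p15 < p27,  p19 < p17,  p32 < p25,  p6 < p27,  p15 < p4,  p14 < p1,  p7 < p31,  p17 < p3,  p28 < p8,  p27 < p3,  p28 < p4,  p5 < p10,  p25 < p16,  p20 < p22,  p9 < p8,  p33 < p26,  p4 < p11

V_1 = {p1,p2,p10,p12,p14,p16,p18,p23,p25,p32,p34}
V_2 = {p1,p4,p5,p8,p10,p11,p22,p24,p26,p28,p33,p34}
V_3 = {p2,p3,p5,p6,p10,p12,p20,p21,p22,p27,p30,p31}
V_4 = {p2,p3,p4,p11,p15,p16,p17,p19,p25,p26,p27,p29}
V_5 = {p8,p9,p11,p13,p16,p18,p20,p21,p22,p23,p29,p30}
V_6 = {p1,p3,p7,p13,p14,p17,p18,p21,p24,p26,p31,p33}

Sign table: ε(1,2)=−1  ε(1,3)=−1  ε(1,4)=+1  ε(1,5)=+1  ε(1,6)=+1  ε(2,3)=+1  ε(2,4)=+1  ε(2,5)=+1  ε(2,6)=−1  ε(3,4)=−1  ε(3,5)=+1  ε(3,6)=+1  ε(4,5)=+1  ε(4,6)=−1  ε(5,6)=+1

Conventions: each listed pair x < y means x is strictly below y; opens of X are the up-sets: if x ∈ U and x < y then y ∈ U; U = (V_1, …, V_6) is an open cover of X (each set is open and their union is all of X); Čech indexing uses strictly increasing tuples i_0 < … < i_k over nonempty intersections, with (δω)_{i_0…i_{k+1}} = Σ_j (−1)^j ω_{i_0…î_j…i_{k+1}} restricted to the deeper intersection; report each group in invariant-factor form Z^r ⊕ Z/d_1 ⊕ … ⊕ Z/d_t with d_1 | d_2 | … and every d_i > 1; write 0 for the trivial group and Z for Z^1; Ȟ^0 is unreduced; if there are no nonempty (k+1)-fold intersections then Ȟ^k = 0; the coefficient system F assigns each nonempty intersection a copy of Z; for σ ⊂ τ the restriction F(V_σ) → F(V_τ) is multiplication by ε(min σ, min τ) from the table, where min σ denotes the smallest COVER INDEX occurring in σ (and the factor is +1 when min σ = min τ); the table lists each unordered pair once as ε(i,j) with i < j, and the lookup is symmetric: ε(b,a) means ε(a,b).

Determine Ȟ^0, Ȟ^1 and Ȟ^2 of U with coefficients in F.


Ȟ^0 ≅ 0, Ȟ^1 ≅ Z/2 and Ȟ^2 ≅ Z

intersection data:
  V12={p1,p10,p34} V13={p2,p10,p12} V14={p2,p16,p25} V15={p16,p18,p23} V16={p1,p14,p18} V23={p5,p10,p22} V24={p4,p11,p26} V25={p8,p11,p22} V26={p1,p24,p26,p33} V34={p2,p3,p27} V35={p20,p21,p22,p30} V36={p3,p21,p31} V45={p11,p16,p29} V46={p3,p17,p26} V56={p13,p18,p21}
  V123={p10} V126={p1} V134={p2} V145={p16} V156={p18} V235={p22} V245={p11} V246={p26} V346={p3} V356={p21}
C dims 6,15,10; δ0: rk 6, SNF 1^5·2; δ1: rk 9, SNF 1^9
Ȟ^0 = (6 − 6) − 0 = 0, so Ȟ^0 ≅ 0
Ȟ^1 = (15 − 9) − 6 = 0 plus torsion [2], so Ȟ^1 ≅ Z/2
Ȟ^2 = (10 − 0) − 9 = 1, so Ȟ^2 ≅ Z


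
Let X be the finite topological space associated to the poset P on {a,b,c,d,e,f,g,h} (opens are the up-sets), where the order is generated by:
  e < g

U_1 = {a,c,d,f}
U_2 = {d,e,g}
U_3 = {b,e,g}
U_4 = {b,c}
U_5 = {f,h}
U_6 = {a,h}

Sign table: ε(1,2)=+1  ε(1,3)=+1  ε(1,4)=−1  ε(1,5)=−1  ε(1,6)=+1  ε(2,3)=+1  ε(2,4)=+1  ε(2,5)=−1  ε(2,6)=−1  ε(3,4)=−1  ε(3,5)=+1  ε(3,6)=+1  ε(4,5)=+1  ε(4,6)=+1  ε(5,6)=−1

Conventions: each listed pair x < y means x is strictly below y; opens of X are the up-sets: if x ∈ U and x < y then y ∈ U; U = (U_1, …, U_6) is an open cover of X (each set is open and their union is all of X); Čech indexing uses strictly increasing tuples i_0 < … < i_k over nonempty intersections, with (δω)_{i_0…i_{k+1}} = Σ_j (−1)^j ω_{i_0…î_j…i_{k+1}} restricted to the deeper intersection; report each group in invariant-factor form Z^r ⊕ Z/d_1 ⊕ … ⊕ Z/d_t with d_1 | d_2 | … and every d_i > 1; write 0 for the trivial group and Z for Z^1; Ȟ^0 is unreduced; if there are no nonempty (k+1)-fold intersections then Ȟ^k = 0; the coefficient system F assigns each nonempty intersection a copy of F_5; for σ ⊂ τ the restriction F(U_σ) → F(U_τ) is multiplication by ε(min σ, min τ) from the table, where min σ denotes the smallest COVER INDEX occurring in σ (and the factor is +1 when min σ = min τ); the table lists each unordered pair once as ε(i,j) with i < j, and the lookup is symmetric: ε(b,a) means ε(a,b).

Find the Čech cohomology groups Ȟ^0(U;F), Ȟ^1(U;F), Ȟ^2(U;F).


nonempty intersections:
  U12={d} U14={c} U15={f} U16={a} U23={e,g} U34={b} U56={h}
C dims 6,7; δ0: rk_F5 5
Ȟ^0: (6−5)−0=1 ⇒ Z/5
Ȟ^1: (7−0)−5=2 ⇒ Z/5 ⊕ Z/5
Ȟ^2: (0−0)−0=0 ⇒ 0

Ȟ^0 = Z/5,  Ȟ^1 = Z/5 ⊕ Z/5,  Ȟ^2 = 0


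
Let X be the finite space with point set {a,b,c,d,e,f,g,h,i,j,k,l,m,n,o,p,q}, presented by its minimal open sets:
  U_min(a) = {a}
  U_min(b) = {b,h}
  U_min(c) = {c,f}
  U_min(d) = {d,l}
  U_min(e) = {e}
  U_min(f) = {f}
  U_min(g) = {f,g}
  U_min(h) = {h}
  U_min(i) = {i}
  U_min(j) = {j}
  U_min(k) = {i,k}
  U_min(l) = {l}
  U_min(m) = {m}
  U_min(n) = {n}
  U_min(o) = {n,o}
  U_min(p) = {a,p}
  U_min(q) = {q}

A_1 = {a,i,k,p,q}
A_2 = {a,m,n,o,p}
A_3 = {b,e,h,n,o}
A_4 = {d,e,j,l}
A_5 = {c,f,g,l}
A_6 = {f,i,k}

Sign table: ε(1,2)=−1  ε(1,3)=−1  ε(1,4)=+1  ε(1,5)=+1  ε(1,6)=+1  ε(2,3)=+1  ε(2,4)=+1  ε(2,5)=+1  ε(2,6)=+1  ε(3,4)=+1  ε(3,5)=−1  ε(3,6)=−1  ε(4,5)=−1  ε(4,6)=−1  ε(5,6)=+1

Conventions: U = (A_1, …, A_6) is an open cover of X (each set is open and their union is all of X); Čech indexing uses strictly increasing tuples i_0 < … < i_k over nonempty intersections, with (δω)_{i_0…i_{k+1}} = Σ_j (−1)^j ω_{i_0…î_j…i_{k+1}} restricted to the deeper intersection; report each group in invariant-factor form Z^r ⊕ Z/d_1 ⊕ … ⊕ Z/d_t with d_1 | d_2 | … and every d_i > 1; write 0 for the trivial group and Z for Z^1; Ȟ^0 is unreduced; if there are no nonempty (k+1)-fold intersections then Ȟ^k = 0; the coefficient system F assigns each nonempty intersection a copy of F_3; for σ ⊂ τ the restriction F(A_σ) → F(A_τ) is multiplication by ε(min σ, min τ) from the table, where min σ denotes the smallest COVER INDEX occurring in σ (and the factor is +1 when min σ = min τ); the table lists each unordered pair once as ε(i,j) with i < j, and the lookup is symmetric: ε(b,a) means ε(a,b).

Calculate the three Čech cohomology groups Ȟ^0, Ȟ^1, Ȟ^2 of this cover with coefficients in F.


nonempty overlaps:
  A12={a,p} A16={i,k} A23={n,o} A34={e} A45={l} A56={f}
C dims 6,6; δ0: rk_F3 5
degree 0: 6−5−0 = 1 → Ȟ^0 ≅ Z/3
degree 1: 6−0−5 = 1 → Ȟ^1 ≅ Z/3
degree 2: 0−0−0 = 0 → Ȟ^2 ≅ 0

Ȟ^0 = Z/3, Ȟ^1 = Z/3 and Ȟ^2 = 0


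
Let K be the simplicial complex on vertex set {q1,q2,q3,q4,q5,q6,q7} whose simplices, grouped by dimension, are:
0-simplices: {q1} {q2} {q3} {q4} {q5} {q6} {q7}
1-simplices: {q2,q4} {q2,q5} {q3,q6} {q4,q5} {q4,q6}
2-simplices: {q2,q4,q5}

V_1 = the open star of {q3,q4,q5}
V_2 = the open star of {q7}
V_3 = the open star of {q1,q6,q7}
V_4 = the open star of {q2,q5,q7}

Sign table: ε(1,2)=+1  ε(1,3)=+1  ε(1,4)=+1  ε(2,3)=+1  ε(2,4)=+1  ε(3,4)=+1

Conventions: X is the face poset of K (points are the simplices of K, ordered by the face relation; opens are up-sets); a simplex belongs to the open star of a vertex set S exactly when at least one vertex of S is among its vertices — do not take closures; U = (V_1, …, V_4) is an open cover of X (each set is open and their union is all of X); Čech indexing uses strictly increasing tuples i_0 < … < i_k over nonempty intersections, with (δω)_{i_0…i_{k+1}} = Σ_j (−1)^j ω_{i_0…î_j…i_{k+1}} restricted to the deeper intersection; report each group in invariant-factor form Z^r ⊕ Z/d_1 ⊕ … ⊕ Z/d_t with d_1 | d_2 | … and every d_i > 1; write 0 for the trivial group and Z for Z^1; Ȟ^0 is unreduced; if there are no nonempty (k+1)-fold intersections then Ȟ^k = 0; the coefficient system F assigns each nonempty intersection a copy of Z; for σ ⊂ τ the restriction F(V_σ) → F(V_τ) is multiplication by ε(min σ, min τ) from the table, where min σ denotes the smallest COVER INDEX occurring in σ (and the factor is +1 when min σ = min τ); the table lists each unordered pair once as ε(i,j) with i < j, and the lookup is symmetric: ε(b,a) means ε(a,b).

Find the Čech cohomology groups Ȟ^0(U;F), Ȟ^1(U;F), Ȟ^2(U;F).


Ȟ^0 ≅ Z; Ȟ^1 ≅ Z; Ȟ^2 ≅ 0

nerve of the cover:
  V1={{q3},{q4},{q5},{q2,q4},{q2,q5},{q3,q6},{q4,q5},{q4,q6},{q2,q4,q5}} V2={{q7}} V3={{q1},{q6},{q7},{q3,q6},{q4,q6}} V4={{q2},{q5},{q7},{q2,q4},{q2,q5},{q4,q5},{q2,q4,q5}}
  V13={{q3,q6},{q4,q6}} V14={{q5},{q2,q4},{q2,q5},{q4,q5},{q2,q4,q5}} V23={{q7}} V24={{q7}} V34={{q7}}
  V234={{q7}}
C dims 4,5,1; δ0: rk 3, SNF 1^3; δ1: rk 1, SNF 1^1
Ȟ^0 = (4 − 3) − 0 = 1, so Ȟ^0 ≅ Z
Ȟ^1 = (5 − 1) − 3 = 1, so Ȟ^1 ≅ Z
Ȟ^2 = (1 − 0) − 1 = 0, so Ȟ^2 ≅ 0


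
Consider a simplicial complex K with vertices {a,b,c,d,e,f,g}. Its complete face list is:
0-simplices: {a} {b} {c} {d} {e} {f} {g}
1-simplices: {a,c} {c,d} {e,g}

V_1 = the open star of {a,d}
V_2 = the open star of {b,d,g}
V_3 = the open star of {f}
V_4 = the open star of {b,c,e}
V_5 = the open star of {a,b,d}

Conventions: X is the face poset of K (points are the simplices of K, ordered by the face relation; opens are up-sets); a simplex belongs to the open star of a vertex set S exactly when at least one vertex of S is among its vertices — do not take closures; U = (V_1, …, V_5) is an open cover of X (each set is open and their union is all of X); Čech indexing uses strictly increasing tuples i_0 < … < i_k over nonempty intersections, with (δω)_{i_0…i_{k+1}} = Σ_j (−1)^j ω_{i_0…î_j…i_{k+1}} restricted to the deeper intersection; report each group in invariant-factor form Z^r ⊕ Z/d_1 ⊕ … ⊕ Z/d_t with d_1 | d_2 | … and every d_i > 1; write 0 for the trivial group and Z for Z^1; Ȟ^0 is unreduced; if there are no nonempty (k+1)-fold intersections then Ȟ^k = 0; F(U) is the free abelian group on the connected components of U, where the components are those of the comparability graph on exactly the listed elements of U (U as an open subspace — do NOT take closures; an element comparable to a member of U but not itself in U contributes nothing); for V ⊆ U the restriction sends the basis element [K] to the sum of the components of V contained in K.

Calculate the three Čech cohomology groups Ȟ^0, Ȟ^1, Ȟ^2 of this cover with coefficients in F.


nerve simplices:
  V1={{a},{d},{a,c},{c,d}} V2={{b},{d},{g},{c,d},{e,g}} V3={{f}} V4={{b},{c},{e},{a,c},{c,d},{e,g}} V5={{a},{b},{d},{a,c},{c,d}}
  V12={{d},{c,d}} V14={{a,c},{c,d}} V15={{a},{d},{a,c},{c,d}} V24={{b},{c,d},{e,g}} V25={{b},{d},{c,d}} V45={{b},{a,c},{c,d}}
  V124={{c,d}} V125={{d},{c,d}} V145={{a,c},{c,d}} V245={{b},{c,d}}
  V1245={{c,d}}
components per intersection:
  V1: {{a},{a,c}} {{d},{c,d}}
  V2: {{b}} {{d},{c,d}} {{g},{e,g}}
  V3: {{f}}
  V4: {{b}} {{c},{a,c},{c,d}} {{e},{e,g}}
  V5: {{a},{a,c}} {{b}} {{d},{c,d}}
  V12: {{d},{c,d}}
  V14: {{a,c}} {{c,d}}
  V15: {{a},{a,c}} {{d},{c,d}}
  V24: {{b}} {{c,d}} {{e,g}}
  V25: {{b}} {{d},{c,d}}
  V45: {{b}} {{a,c}} {{c,d}}
  V124: {{c,d}}
  V125: {{d},{c,d}}
  V145: {{a,c}} {{c,d}}
  V245: {{b}} {{c,d}}
  V1245: {{c,d}}
C dims 12,13,6,1; δ0: rk 8, SNF 1^8; δ1: rk 5, SNF 1^5; δ2: rk 1, SNF 1^1
degree 0: 12−8−0 = 4 → Ȟ^0 ≅ Z^4
degree 1: 13−5−8 = 0 → Ȟ^1 ≅ 0
degree 2: 6−1−5 = 0 → Ȟ^2 ≅ 0

Ȟ^0 ≅ Z^4,  Ȟ^1 ≅ 0,  Ȟ^2 ≅ 0


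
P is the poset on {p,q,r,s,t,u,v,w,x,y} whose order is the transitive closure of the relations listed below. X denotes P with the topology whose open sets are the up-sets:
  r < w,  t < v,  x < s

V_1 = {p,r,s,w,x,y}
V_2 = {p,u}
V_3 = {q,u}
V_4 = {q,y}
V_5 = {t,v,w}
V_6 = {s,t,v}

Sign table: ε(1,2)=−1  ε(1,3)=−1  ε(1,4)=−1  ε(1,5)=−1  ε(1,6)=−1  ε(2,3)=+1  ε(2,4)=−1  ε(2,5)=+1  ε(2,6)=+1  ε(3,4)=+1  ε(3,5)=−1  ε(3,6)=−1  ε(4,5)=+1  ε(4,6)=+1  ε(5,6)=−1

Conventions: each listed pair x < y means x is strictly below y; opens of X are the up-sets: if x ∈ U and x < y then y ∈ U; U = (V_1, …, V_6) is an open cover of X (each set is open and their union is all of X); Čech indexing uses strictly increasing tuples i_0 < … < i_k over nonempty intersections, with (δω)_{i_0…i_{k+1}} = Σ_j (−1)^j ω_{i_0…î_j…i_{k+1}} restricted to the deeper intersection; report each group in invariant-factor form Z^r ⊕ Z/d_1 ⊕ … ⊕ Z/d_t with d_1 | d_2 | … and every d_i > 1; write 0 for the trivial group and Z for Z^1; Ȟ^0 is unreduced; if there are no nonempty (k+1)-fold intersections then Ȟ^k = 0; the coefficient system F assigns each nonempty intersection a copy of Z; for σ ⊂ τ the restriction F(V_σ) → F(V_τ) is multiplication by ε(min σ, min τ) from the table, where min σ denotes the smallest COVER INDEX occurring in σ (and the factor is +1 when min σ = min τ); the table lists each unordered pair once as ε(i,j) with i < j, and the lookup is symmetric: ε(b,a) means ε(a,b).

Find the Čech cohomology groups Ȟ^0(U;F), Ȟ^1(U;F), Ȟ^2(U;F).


nonempty overlaps:
  V12={p} V14={y} V15={w} V16={s} V23={u} V34={q} V56={t,v}
C dims 6,7; δ0: rk 6, SNF 1^5·2
degree 0: 6−6−0 = 0 → Ȟ^0 ≅ 0
degree 1: 7−0−6 = 1 plus torsion [2] → Ȟ^1 ≅ Z ⊕ Z/2
degree 2: 0−0−0 = 0 → Ȟ^2 ≅ 0

Ȟ^0 ≅ 0, Ȟ^1 ≅ Z ⊕ Z/2, Ȟ^2 ≅ 0


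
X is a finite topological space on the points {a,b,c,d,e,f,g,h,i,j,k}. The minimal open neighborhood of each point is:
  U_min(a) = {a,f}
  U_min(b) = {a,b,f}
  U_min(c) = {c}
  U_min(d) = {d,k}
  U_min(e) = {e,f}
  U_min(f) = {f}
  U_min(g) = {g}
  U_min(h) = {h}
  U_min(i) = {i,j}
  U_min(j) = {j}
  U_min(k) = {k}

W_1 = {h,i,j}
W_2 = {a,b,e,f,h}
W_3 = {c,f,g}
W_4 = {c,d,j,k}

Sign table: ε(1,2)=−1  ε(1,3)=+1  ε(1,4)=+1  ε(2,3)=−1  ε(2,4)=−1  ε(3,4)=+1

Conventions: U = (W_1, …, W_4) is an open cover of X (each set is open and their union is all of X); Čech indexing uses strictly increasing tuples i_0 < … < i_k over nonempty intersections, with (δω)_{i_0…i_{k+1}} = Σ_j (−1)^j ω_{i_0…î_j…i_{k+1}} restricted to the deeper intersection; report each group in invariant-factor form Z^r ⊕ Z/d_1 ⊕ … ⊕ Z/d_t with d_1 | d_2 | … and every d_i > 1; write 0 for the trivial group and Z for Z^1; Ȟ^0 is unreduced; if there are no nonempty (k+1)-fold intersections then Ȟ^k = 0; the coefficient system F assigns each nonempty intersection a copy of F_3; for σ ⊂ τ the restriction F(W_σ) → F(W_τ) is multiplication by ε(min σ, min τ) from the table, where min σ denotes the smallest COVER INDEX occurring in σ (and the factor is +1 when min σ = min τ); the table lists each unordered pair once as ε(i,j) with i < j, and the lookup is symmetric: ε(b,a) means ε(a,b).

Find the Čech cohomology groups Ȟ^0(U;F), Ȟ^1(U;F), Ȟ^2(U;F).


Ȟ^0(U;F) ≅ Z/3; Ȟ^1(U;F) ≅ Z/3; Ȟ^2(U;F) ≅ 0

cover nerve:
  W12={h} W14={j} W23={f} W34={c}
C dims 4,4; δ0: rk_F3 3
Ȟ^0: (4−3)−0=1 ⇒ Z/3
Ȟ^1: (4−0)−3=1 ⇒ Z/3
Ȟ^2: (0−0)−0=0 ⇒ 0
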